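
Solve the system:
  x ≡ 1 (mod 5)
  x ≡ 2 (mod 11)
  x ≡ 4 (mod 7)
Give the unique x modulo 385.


Moduli 5, 11, 7 are pairwise coprime; by CRT there is a unique solution modulo M = 5 · 11 · 7 = 385.
Solve pairwise, accumulating the modulus:
  Start with x ≡ 1 (mod 5).
  Combine with x ≡ 2 (mod 11): since gcd(5, 11) = 1, we get a unique residue mod 55.
    Write x = 1 + 5·t and substitute into x ≡ 2 (mod 11): 5·t ≡ 2 − 1 = 1 (mod 11).
    The inverse of 5 mod 11 is 9 (since 5·9 = 45 = 4·11 + 1), so t ≡ 9·1 = 9 ≡ 9 (mod 11).
    Then x = 1 + 5·9 = 46, valid modulo lcm(5, 11) = 55: x ≡ 46 (mod 55).
  Combine with x ≡ 4 (mod 7): since gcd(55, 7) = 1, we get a unique residue mod 385.
    Write x = 46 + 55·t and substitute into x ≡ 4 (mod 7): 55·t ≡ 4 − 46 = -42 (mod 7).
    Reduce coefficients mod 7: 6·t ≡ 0 (mod 7).
    The inverse of 6 mod 7 is 6 (since 6·6 = 36 = 5·7 + 1), so t ≡ 6·0 = 0 ≡ 0 (mod 7).
    Then x = 46 + 55·0 = 46, valid modulo lcm(55, 7) = 385: x ≡ 46 (mod 385).
Verify: 46 mod 5 = 1 ✓, 46 mod 11 = 2 ✓, 46 mod 7 = 4 ✓.

x ≡ 46 (mod 385).


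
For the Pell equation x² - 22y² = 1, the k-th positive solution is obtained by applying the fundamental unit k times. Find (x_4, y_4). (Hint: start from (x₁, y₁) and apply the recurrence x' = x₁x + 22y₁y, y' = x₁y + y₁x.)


Step 1: Find the fundamental solution (x₁, y₁) of x² - 22y² = 1.
  Expand √22 as a continued fraction. a₀ = ⌊√22⌋ = 4; iterate m_{k+1} = d_k·a_k − m_k, d_{k+1} = (22 − m_{k+1}²)/d_k, a_{k+1} = ⌊(a₀ + m_{k+1})/d_{k+1}⌋ (starting m₀ = 0, d₀ = 1), with convergents p_k = a_k·p_{k-1} + p_{k-2}, q_k = a_k·q_{k-1} + q_{k-2} (p₋₁ = 1, q₋₁ = 0):
  k = 0: a₀ = 4; p₀/q₀ = 4/1; p₀² − 22·q₀² = 16 − 22 = -6.
  k = 1: m = 4, d = 6, a = ⌊(4 + 4)/6⌋ = 1; p/q = (1·4 + 1)/(1·1 + 0) = 5/1; p² − 22·q² = 25 − 22 = 3.
  k = 2: m = 2, d = 3, a = ⌊(4 + 2)/3⌋ = 2; p/q = (2·5 + 4)/(2·1 + 1) = 14/3; p² − 22·q² = 196 − 198 = -2.
  k = 3: m = 4, d = 2, a = ⌊(4 + 4)/2⌋ = 4; p/q = (4·14 + 5)/(4·3 + 1) = 61/13; p² − 22·q² = 3721 − 3718 = 3.
  k = 4: m = 4, d = 3, a = ⌊(4 + 4)/3⌋ = 2; p/q = (2·61 + 14)/(2·13 + 3) = 136/29; p² − 22·q² = 18496 − 18502 = -6.
  k = 5: m = 2, d = 6, a = ⌊(4 + 2)/6⌋ = 1; p/q = (1·136 + 61)/(1·29 + 13) = 197/42; p² − 22·q² = 38809 − 38808 = 1.
  The first convergent with p² − 22·q² = 1 gives the fundamental solution (x₁, y₁) = (197, 42).
Step 2: Apply the recurrence (x_{n+1}, y_{n+1}) = (x₁x_n + 22y₁y_n, x₁y_n + y₁x_n) repeatedly.
  From (x_1, y_1) = (197, 42): x_2 = 197·197 + 22·42·42 = 77617; y_2 = 197·42 + 42·197 = 16548.
  From (x_2, y_2) = (77617, 16548): x_3 = 197·77617 + 22·42·16548 = 30580901; y_3 = 197·16548 + 42·77617 = 6519870.
  From (x_3, y_3) = (30580901, 6519870): x_4 = 197·30580901 + 22·42·6519870 = 12048797377; y_4 = 197·6519870 + 42·30580901 = 2568812232.
Step 3: Verify x_4² - 22·y_4² = 145173518232002080129 - 145173518232002080128 = 1 (should be 1). ✓

(x_1, y_1) = (197, 42); (x_4, y_4) = (12048797377, 2568812232).


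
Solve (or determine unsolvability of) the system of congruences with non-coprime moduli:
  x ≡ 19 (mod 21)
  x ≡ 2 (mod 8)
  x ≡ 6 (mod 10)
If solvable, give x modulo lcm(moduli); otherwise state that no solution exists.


Moduli 21, 8, 10 are not pairwise coprime, so CRT works modulo lcm(m_i) when all pairwise compatibility conditions hold.
Pairwise compatibility: gcd(m_i, m_j) must divide a_i - a_j for every pair.
Merge one congruence at a time:
  Start: x ≡ 19 (mod 21).
  Combine with x ≡ 2 (mod 8): gcd(21, 8) = 1; 2 - 19 = -17, which IS divisible by 1, so compatible.
    Write x = 19 + 21·t and substitute into x ≡ 2 (mod 8): 21·t ≡ 2 − 19 = -17 (mod 8).
    Reduce coefficients mod 8: 5·t ≡ 7 (mod 8).
    The inverse of 5 mod 8 is 5 (since 5·5 = 25 = 3·8 + 1), so t ≡ 5·7 = 35 ≡ 3 (mod 8).
    Then x = 19 + 21·3 = 82, valid modulo lcm(21, 8) = 168: x ≡ 82 (mod 168).
  Combine with x ≡ 6 (mod 10): gcd(168, 10) = 2; 6 - 82 = -76, which IS divisible by 2, so compatible.
    Write x = 82 + 168·t and substitute into x ≡ 6 (mod 10): 168·t ≡ 6 − 82 = -76 (mod 10).
    Divide the congruence (and modulus) by g = 2: 84·t ≡ -38 (mod 5).
    Reduce coefficients mod 5: 4·t ≡ 2 (mod 5).
    The inverse of 4 mod 5 is 4 (since 4·4 = 16 = 3·5 + 1), so t ≡ 4·2 = 8 ≡ 3 (mod 5).
    Then x = 82 + 168·3 = 586, valid modulo lcm(168, 10) = 840: x ≡ 586 (mod 840).
Verify: 586 mod 21 = 19, 586 mod 8 = 2, 586 mod 10 = 6.

x ≡ 586 (mod 840).


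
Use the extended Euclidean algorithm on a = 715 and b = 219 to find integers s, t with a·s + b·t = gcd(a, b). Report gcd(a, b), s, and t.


Euclidean algorithm on (715, 219) — divide until remainder is 0:
  715 = 3 · 219 + 58
  219 = 3 · 58 + 45
  58 = 1 · 45 + 13
  45 = 3 · 13 + 6
  13 = 2 · 6 + 1
  6 = 6 · 1 + 0
gcd(715, 219) = 1.
Track Bezout coefficients alongside the remainders: start with r₀ = 715 = a·1 + b·0 (s = 1, t = 0) and r₁ = 219 = a·0 + b·1 (s = 0, t = 1); each new remainder r_{k+1} = r_{k-1} − q_k·r_k inherits s_{k+1} = s_{k-1} − q_k·s_k, t_{k+1} = t_{k-1} − q_k·t_k, so r_k = a·s_k + b·t_k at every step:
  q = 3: r = 58, s = 1 − 3·0 = 1, t = 0 − 3·1 = -3  (check: 715·1 + 219·(-3) = 58)
  q = 3: r = 45, s = 0 − 3·1 = -3, t = 1 − 3·(-3) = 10  (check: 715·(-3) + 219·10 = 45)
  q = 1: r = 13, s = 1 − 1·(-3) = 4, t = -3 − 1·10 = -13  (check: 715·4 + 219·(-13) = 13)
  q = 3: r = 6, s = -3 − 3·4 = -15, t = 10 − 3·(-13) = 49  (check: 715·(-15) + 219·49 = 6)
  q = 2: r = 1, s = 4 − 2·(-15) = 34, t = -13 − 2·49 = -111  (check: 715·34 + 219·(-111) = 1)
The row with r = 1 (the gcd) gives the Bezout coefficients s = 34, t = -111.
Result: 715 · (34) + 219 · (-111) = 1.

gcd(715, 219) = 1; s = 34, t = -111 (check: 715·34 + 219·(-111) = 1).


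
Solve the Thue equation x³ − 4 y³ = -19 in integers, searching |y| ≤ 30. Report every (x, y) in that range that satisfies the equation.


The equation is x³ - 4y³ = -19. For fixed y, x³ = 4·y³ − 19, so a solution requires the RHS to be a perfect cube.
Strategy: iterate y from -30 to 30, compute RHS = 4·y³ − 19, and check whether it is a (positive or negative) perfect cube.
Check small values of y:
  y = 0: RHS = -19 is not a perfect cube.
  y = 1: RHS = -15 is not a perfect cube.
  y = -1: RHS = -23 is not a perfect cube.
  y = 2: RHS = 13 is not a perfect cube.
  y = -2: RHS = -51 is not a perfect cube.
  y = 3: RHS = 89 is not a perfect cube.
  y = -3: RHS = -127 is not a perfect cube.
Continuing the search up to |y| = 30 finds no solutions either.
No (x, y) in the scanned range satisfies the equation.

No integer solutions with |y| ≤ 30.


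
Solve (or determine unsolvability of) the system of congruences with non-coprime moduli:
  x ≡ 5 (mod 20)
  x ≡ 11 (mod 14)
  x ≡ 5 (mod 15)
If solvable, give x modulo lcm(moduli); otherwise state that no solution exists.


Moduli 20, 14, 15 are not pairwise coprime, so CRT works modulo lcm(m_i) when all pairwise compatibility conditions hold.
Pairwise compatibility: gcd(m_i, m_j) must divide a_i - a_j for every pair.
Merge one congruence at a time:
  Start: x ≡ 5 (mod 20).
  Combine with x ≡ 11 (mod 14): gcd(20, 14) = 2; 11 - 5 = 6, which IS divisible by 2, so compatible.
    Write x = 5 + 20·t and substitute into x ≡ 11 (mod 14): 20·t ≡ 11 − 5 = 6 (mod 14).
    Divide the congruence (and modulus) by g = 2: 10·t ≡ 3 (mod 7).
    Reduce coefficients mod 7: 3·t ≡ 3 (mod 7).
    The inverse of 3 mod 7 is 5 (since 3·5 = 15 = 2·7 + 1), so t ≡ 5·3 = 15 ≡ 1 (mod 7).
    Then x = 5 + 20·1 = 25, valid modulo lcm(20, 14) = 140: x ≡ 25 (mod 140).
  Combine with x ≡ 5 (mod 15): gcd(140, 15) = 5; 5 - 25 = -20, which IS divisible by 5, so compatible.
    Write x = 25 + 140·t and substitute into x ≡ 5 (mod 15): 140·t ≡ 5 − 25 = -20 (mod 15).
    Divide the congruence (and modulus) by g = 5: 28·t ≡ -4 (mod 3).
    Reduce coefficients mod 3: 1·t ≡ 2 (mod 3).
    So t ≡ 2 (mod 3).
    Then x = 25 + 140·2 = 305, valid modulo lcm(140, 15) = 420: x ≡ 305 (mod 420).
Verify: 305 mod 20 = 5, 305 mod 14 = 11, 305 mod 15 = 5.

x ≡ 305 (mod 420).


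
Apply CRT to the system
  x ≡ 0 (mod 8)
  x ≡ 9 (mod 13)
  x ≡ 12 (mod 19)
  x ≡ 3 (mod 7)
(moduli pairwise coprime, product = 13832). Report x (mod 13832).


Product of moduli M = 8 · 13 · 19 · 7 = 13832.
Merge one congruence at a time:
  Start: x ≡ 0 (mod 8).
  Combine with x ≡ 9 (mod 13); new modulus lcm = 104.
    Write x = 0 + 8·t and substitute into x ≡ 9 (mod 13): 8·t ≡ 9 − 0 = 9 (mod 13).
    The inverse of 8 mod 13 is 5 (since 8·5 = 40 = 3·13 + 1), so t ≡ 5·9 = 45 ≡ 6 (mod 13).
    Then x = 0 + 8·6 = 48, valid modulo lcm(8, 13) = 104: x ≡ 48 (mod 104).
  Combine with x ≡ 12 (mod 19); new modulus lcm = 1976.
    Write x = 48 + 104·t and substitute into x ≡ 12 (mod 19): 104·t ≡ 12 − 48 = -36 (mod 19).
    Reduce coefficients mod 19: 9·t ≡ 2 (mod 19).
    The inverse of 9 mod 19 is 17 (since 9·17 = 153 = 8·19 + 1), so t ≡ 17·2 = 34 ≡ 15 (mod 19).
    Then x = 48 + 104·15 = 1608, valid modulo lcm(104, 19) = 1976: x ≡ 1608 (mod 1976).
  Combine with x ≡ 3 (mod 7); new modulus lcm = 13832.
    Write x = 1608 + 1976·t and substitute into x ≡ 3 (mod 7): 1976·t ≡ 3 − 1608 = -1605 (mod 7).
    Reduce coefficients mod 7: 2·t ≡ 5 (mod 7).
    The inverse of 2 mod 7 is 4 (since 2·4 = 8 = 1·7 + 1), so t ≡ 4·5 = 20 ≡ 6 (mod 7).
    Then x = 1608 + 1976·6 = 13464, valid modulo lcm(1976, 7) = 13832: x ≡ 13464 (mod 13832).
Verify against each original: 13464 mod 8 = 0, 13464 mod 13 = 9, 13464 mod 19 = 12, 13464 mod 7 = 3.

x ≡ 13464 (mod 13832).


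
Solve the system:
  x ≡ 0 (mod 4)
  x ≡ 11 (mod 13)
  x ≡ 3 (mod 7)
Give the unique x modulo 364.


Moduli 4, 13, 7 are pairwise coprime; by CRT there is a unique solution modulo M = 4 · 13 · 7 = 364.
Solve pairwise, accumulating the modulus:
  Start with x ≡ 0 (mod 4).
  Combine with x ≡ 11 (mod 13): since gcd(4, 13) = 1, we get a unique residue mod 52.
    Write x = 0 + 4·t and substitute into x ≡ 11 (mod 13): 4·t ≡ 11 − 0 = 11 (mod 13).
    The inverse of 4 mod 13 is 10 (since 4·10 = 40 = 3·13 + 1), so t ≡ 10·11 = 110 ≡ 6 (mod 13).
    Then x = 0 + 4·6 = 24, valid modulo lcm(4, 13) = 52: x ≡ 24 (mod 52).
  Combine with x ≡ 3 (mod 7): since gcd(52, 7) = 1, we get a unique residue mod 364.
    Write x = 24 + 52·t and substitute into x ≡ 3 (mod 7): 52·t ≡ 3 − 24 = -21 (mod 7).
    Reduce coefficients mod 7: 3·t ≡ 0 (mod 7).
    The inverse of 3 mod 7 is 5 (since 3·5 = 15 = 2·7 + 1), so t ≡ 5·0 = 0 ≡ 0 (mod 7).
    Then x = 24 + 52·0 = 24, valid modulo lcm(52, 7) = 364: x ≡ 24 (mod 364).
Verify: 24 mod 4 = 0 ✓, 24 mod 13 = 11 ✓, 24 mod 7 = 3 ✓.

x ≡ 24 (mod 364).


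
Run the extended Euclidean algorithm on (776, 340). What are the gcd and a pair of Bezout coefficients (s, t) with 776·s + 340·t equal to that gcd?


Euclidean algorithm on (776, 340) — divide until remainder is 0:
  776 = 2 · 340 + 96
  340 = 3 · 96 + 52
  96 = 1 · 52 + 44
  52 = 1 · 44 + 8
  44 = 5 · 8 + 4
  8 = 2 · 4 + 0
gcd(776, 340) = 4.
Track Bezout coefficients alongside the remainders: start with r₀ = 776 = a·1 + b·0 (s = 1, t = 0) and r₁ = 340 = a·0 + b·1 (s = 0, t = 1); each new remainder r_{k+1} = r_{k-1} − q_k·r_k inherits s_{k+1} = s_{k-1} − q_k·s_k, t_{k+1} = t_{k-1} − q_k·t_k, so r_k = a·s_k + b·t_k at every step:
  q = 2: r = 96, s = 1 − 2·0 = 1, t = 0 − 2·1 = -2  (check: 776·1 + 340·(-2) = 96)
  q = 3: r = 52, s = 0 − 3·1 = -3, t = 1 − 3·(-2) = 7  (check: 776·(-3) + 340·7 = 52)
  q = 1: r = 44, s = 1 − 1·(-3) = 4, t = -2 − 1·7 = -9  (check: 776·4 + 340·(-9) = 44)
  q = 1: r = 8, s = -3 − 1·4 = -7, t = 7 − 1·(-9) = 16  (check: 776·(-7) + 340·16 = 8)
  q = 5: r = 4, s = 4 − 5·(-7) = 39, t = -9 − 5·16 = -89  (check: 776·39 + 340·(-89) = 4)
The row with r = 4 (the gcd) gives the Bezout coefficients s = 39, t = -89.
Result: 776 · (39) + 340 · (-89) = 4.

gcd(776, 340) = 4; s = 39, t = -89 (check: 776·39 + 340·(-89) = 4).


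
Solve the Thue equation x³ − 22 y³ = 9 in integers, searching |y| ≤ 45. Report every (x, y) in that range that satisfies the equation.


The equation is x³ - 22y³ = 9. For fixed y, x³ = 22·y³ + 9, so a solution requires the RHS to be a perfect cube.
Strategy: iterate y from -45 to 45, compute RHS = 22·y³ + 9, and check whether it is a (positive or negative) perfect cube.
Check small values of y:
  y = 0: RHS = 9 is not a perfect cube.
  y = 1: RHS = 31 is not a perfect cube.
  y = -1: RHS = -13 is not a perfect cube.
  y = 2: RHS = 185 is not a perfect cube.
  y = -2: RHS = -167 is not a perfect cube.
  y = 3: RHS = 603 is not a perfect cube.
  y = -3: RHS = -585 is not a perfect cube.
Continuing the search up to |y| = 45 finds no solutions either.
No (x, y) in the scanned range satisfies the equation.

No integer solutions with |y| ≤ 45.


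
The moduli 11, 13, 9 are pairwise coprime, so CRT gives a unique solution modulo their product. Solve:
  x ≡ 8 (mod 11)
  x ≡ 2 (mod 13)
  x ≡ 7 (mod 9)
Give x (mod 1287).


Moduli 11, 13, 9 are pairwise coprime; by CRT there is a unique solution modulo M = 11 · 13 · 9 = 1287.
Solve pairwise, accumulating the modulus:
  Start with x ≡ 8 (mod 11).
  Combine with x ≡ 2 (mod 13): since gcd(11, 13) = 1, we get a unique residue mod 143.
    Write x = 8 + 11·t and substitute into x ≡ 2 (mod 13): 11·t ≡ 2 − 8 = -6 (mod 13).
    Reduce coefficients mod 13: 11·t ≡ 7 (mod 13).
    The inverse of 11 mod 13 is 6 (since 11·6 = 66 = 5·13 + 1), so t ≡ 6·7 = 42 ≡ 3 (mod 13).
    Then x = 8 + 11·3 = 41, valid modulo lcm(11, 13) = 143: x ≡ 41 (mod 143).
  Combine with x ≡ 7 (mod 9): since gcd(143, 9) = 1, we get a unique residue mod 1287.
    Write x = 41 + 143·t and substitute into x ≡ 7 (mod 9): 143·t ≡ 7 − 41 = -34 (mod 9).
    Reduce coefficients mod 9: 8·t ≡ 2 (mod 9).
    The inverse of 8 mod 9 is 8 (since 8·8 = 64 = 7·9 + 1), so t ≡ 8·2 = 16 ≡ 7 (mod 9).
    Then x = 41 + 143·7 = 1042, valid modulo lcm(143, 9) = 1287: x ≡ 1042 (mod 1287).
Verify: 1042 mod 11 = 8 ✓, 1042 mod 13 = 2 ✓, 1042 mod 9 = 7 ✓.

x ≡ 1042 (mod 1287).


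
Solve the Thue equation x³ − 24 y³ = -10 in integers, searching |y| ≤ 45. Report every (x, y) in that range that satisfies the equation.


The equation is x³ - 24y³ = -10. For fixed y, x³ = 24·y³ − 10, so a solution requires the RHS to be a perfect cube.
Strategy: iterate y from -45 to 45, compute RHS = 24·y³ − 10, and check whether it is a (positive or negative) perfect cube.
Check small values of y:
  y = 0: RHS = -10 is not a perfect cube.
  y = 1: RHS = 14 is not a perfect cube.
  y = -1: RHS = -34 is not a perfect cube.
  y = 2: RHS = 182 is not a perfect cube.
  y = -2: RHS = -202 is not a perfect cube.
  y = 3: RHS = 638 is not a perfect cube.
  y = -3: RHS = -658 is not a perfect cube.
Continuing the search up to |y| = 45 finds no solutions either.
No (x, y) in the scanned range satisfies the equation.

No integer solutions with |y| ≤ 45.


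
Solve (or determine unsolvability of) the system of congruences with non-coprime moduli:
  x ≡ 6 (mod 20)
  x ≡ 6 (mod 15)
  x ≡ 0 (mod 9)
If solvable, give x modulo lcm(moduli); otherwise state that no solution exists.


Moduli 20, 15, 9 are not pairwise coprime, so CRT works modulo lcm(m_i) when all pairwise compatibility conditions hold.
Pairwise compatibility: gcd(m_i, m_j) must divide a_i - a_j for every pair.
Merge one congruence at a time:
  Start: x ≡ 6 (mod 20).
  Combine with x ≡ 6 (mod 15): gcd(20, 15) = 5; 6 - 6 = 0, which IS divisible by 5, so compatible.
    Write x = 6 + 20·t and substitute into x ≡ 6 (mod 15): 20·t ≡ 6 − 6 = 0 (mod 15).
    Divide the congruence (and modulus) by g = 5: 4·t ≡ 0 (mod 3).
    Reduce coefficients mod 3: 1·t ≡ 0 (mod 3).
    So t ≡ 0 (mod 3).
    Then x = 6 + 20·0 = 6, valid modulo lcm(20, 15) = 60: x ≡ 6 (mod 60).
  Combine with x ≡ 0 (mod 9): gcd(60, 9) = 3; 0 - 6 = -6, which IS divisible by 3, so compatible.
    Write x = 6 + 60·t and substitute into x ≡ 0 (mod 9): 60·t ≡ 0 − 6 = -6 (mod 9).
    Divide the congruence (and modulus) by g = 3: 20·t ≡ -2 (mod 3).
    Reduce coefficients mod 3: 2·t ≡ 1 (mod 3).
    The inverse of 2 mod 3 is 2 (since 2·2 = 4 = 1·3 + 1), so t ≡ 2·1 = 2 ≡ 2 (mod 3).
    Then x = 6 + 60·2 = 126, valid modulo lcm(60, 9) = 180: x ≡ 126 (mod 180).
Verify: 126 mod 20 = 6, 126 mod 15 = 6, 126 mod 9 = 0.

x ≡ 126 (mod 180).


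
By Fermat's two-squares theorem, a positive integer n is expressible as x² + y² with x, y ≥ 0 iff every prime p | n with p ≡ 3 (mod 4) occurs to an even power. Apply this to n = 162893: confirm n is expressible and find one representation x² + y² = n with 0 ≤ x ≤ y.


Step 1: Factor n = 162893 = 29 · 41 · 137.
Step 2: Check the mod-4 condition on each prime factor: 29 ≡ 1 (mod 4), exponent 1; 41 ≡ 1 (mod 4), exponent 1; 137 ≡ 1 (mod 4), exponent 1.
All primes ≡ 3 (mod 4) appear to even exponent (or don't appear), so by the two-squares theorem n IS expressible as a sum of two squares.
Step 3: Build a representation. Here n = 29 · 41 · 137 is a product of primes ≡ 1 (mod 4). Each prime p ≡ 1 (mod 4) is itself a sum of two squares; find a² by testing p − a² for a perfect square:
  29: 29 − 1² = 28, 29 − 2² = 25 = 5² ⇒ 29 = 2² + 5².
  41: 41 − 1² = 40, 41 − 2² = 37, 41 − 3² = 32, 41 − 4² = 25 = 5² ⇒ 41 = 4² + 5².
  137: 137 − 1² = 136, 137 − 2² = 133, 137 − 3² = 128, 137 − 4² = 121 = 11² ⇒ 137 = 4² + 11².
  Combine using the Brahmagupta–Fibonacci identity (a² + b²)(c² + d²) = (ac − bd)² + (ad + bc)² = (ac + bd)² + (ad − bc)²:
  29 · 41 = 1189: from (2² + 5²)(4² + 5²), take (2·4 − 5·5, 2·5 + 5·4) = (8 − 25, 10 + 20) = (-17, 30); dropping signs (only squares matter) gives (17, 30); check 17² + 30² = 289 + 900 = 1189 ✓.
  1189 · 137 = 162893: from (17² + 30²)(4² + 11²), take (17·4 − 30·11, 17·11 + 30·4) = (68 − 330, 187 + 120) = (-262, 307); dropping signs (only squares matter) gives (262, 307); check 262² + 307² = 68644 + 94249 = 162893 ✓.
Step 4: Order so x ≤ y and verify: 262² + 307² = 68644 + 94249 = 162893 = n. ✓

n = 162893 = 262² + 307² (one valid representation with x ≤ y).


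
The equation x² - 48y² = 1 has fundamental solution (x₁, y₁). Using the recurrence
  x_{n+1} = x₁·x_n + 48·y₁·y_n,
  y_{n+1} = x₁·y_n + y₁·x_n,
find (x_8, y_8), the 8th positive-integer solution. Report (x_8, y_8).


Step 1: Find the fundamental solution (x₁, y₁) of x² - 48y² = 1.
  Expand √48 as a continued fraction. a₀ = ⌊√48⌋ = 6; iterate m_{k+1} = d_k·a_k − m_k, d_{k+1} = (48 − m_{k+1}²)/d_k, a_{k+1} = ⌊(a₀ + m_{k+1})/d_{k+1}⌋ (starting m₀ = 0, d₀ = 1), with convergents p_k = a_k·p_{k-1} + p_{k-2}, q_k = a_k·q_{k-1} + q_{k-2} (p₋₁ = 1, q₋₁ = 0):
  k = 0: a₀ = 6; p₀/q₀ = 6/1; p₀² − 48·q₀² = 36 − 48 = -12.
  k = 1: m = 6, d = 12, a = ⌊(6 + 6)/12⌋ = 1; p/q = (1·6 + 1)/(1·1 + 0) = 7/1; p² − 48·q² = 49 − 48 = 1.
  The first convergent with p² − 48·q² = 1 gives the fundamental solution (x₁, y₁) = (7, 1).
Step 2: Apply the recurrence (x_{n+1}, y_{n+1}) = (x₁x_n + 48y₁y_n, x₁y_n + y₁x_n) repeatedly.
  From (x_1, y_1) = (7, 1): x_2 = 7·7 + 48·1·1 = 97; y_2 = 7·1 + 1·7 = 14.
  From (x_2, y_2) = (97, 14): x_3 = 7·97 + 48·1·14 = 1351; y_3 = 7·14 + 1·97 = 195.
  From (x_3, y_3) = (1351, 195): x_4 = 7·1351 + 48·1·195 = 18817; y_4 = 7·195 + 1·1351 = 2716.
  From (x_4, y_4) = (18817, 2716): x_5 = 7·18817 + 48·1·2716 = 262087; y_5 = 7·2716 + 1·18817 = 37829.
  From (x_5, y_5) = (262087, 37829): x_6 = 7·262087 + 48·1·37829 = 3650401; y_6 = 7·37829 + 1·262087 = 526890.
  From (x_6, y_6) = (3650401, 526890): x_7 = 7·3650401 + 48·1·526890 = 50843527; y_7 = 7·526890 + 1·3650401 = 7338631.
  From (x_7, y_7) = (50843527, 7338631): x_8 = 7·50843527 + 48·1·7338631 = 708158977; y_8 = 7·7338631 + 1·50843527 = 102213944.
Step 3: Verify x_8² - 48·y_8² = 501489136705686529 - 501489136705686528 = 1 (should be 1). ✓

(x_1, y_1) = (7, 1); (x_8, y_8) = (708158977, 102213944).


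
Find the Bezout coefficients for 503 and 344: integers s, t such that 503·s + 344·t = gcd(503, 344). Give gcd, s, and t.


Euclidean algorithm on (503, 344) — divide until remainder is 0:
  503 = 1 · 344 + 159
  344 = 2 · 159 + 26
  159 = 6 · 26 + 3
  26 = 8 · 3 + 2
  3 = 1 · 2 + 1
  2 = 2 · 1 + 0
gcd(503, 344) = 1.
Track Bezout coefficients alongside the remainders: start with r₀ = 503 = a·1 + b·0 (s = 1, t = 0) and r₁ = 344 = a·0 + b·1 (s = 0, t = 1); each new remainder r_{k+1} = r_{k-1} − q_k·r_k inherits s_{k+1} = s_{k-1} − q_k·s_k, t_{k+1} = t_{k-1} − q_k·t_k, so r_k = a·s_k + b·t_k at every step:
  q = 1: r = 159, s = 1 − 1·0 = 1, t = 0 − 1·1 = -1  (check: 503·1 + 344·(-1) = 159)
  q = 2: r = 26, s = 0 − 2·1 = -2, t = 1 − 2·(-1) = 3  (check: 503·(-2) + 344·3 = 26)
  q = 6: r = 3, s = 1 − 6·(-2) = 13, t = -1 − 6·3 = -19  (check: 503·13 + 344·(-19) = 3)
  q = 8: r = 2, s = -2 − 8·13 = -106, t = 3 − 8·(-19) = 155  (check: 503·(-106) + 344·155 = 2)
  q = 1: r = 1, s = 13 − 1·(-106) = 119, t = -19 − 1·155 = -174  (check: 503·119 + 344·(-174) = 1)
The row with r = 1 (the gcd) gives the Bezout coefficients s = 119, t = -174.
Result: 503 · (119) + 344 · (-174) = 1.

gcd(503, 344) = 1; s = 119, t = -174 (check: 503·119 + 344·(-174) = 1).


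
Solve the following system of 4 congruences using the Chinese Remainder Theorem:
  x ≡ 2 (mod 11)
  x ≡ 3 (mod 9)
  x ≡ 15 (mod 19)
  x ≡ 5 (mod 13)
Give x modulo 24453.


Product of moduli M = 11 · 9 · 19 · 13 = 24453.
Merge one congruence at a time:
  Start: x ≡ 2 (mod 11).
  Combine with x ≡ 3 (mod 9); new modulus lcm = 99.
    Write x = 2 + 11·t and substitute into x ≡ 3 (mod 9): 11·t ≡ 3 − 2 = 1 (mod 9).
    Reduce coefficients mod 9: 2·t ≡ 1 (mod 9).
    The inverse of 2 mod 9 is 5 (since 2·5 = 10 = 1·9 + 1), so t ≡ 5·1 = 5 ≡ 5 (mod 9).
    Then x = 2 + 11·5 = 57, valid modulo lcm(11, 9) = 99: x ≡ 57 (mod 99).
  Combine with x ≡ 15 (mod 19); new modulus lcm = 1881.
    Write x = 57 + 99·t and substitute into x ≡ 15 (mod 19): 99·t ≡ 15 − 57 = -42 (mod 19).
    Reduce coefficients mod 19: 4·t ≡ 15 (mod 19).
    The inverse of 4 mod 19 is 5 (since 4·5 = 20 = 1·19 + 1), so t ≡ 5·15 = 75 ≡ 18 (mod 19).
    Then x = 57 + 99·18 = 1839, valid modulo lcm(99, 19) = 1881: x ≡ 1839 (mod 1881).
  Combine with x ≡ 5 (mod 13); new modulus lcm = 24453.
    Write x = 1839 + 1881·t and substitute into x ≡ 5 (mod 13): 1881·t ≡ 5 − 1839 = -1834 (mod 13).
    Reduce coefficients mod 13: 9·t ≡ 12 (mod 13).
    The inverse of 9 mod 13 is 3 (since 9·3 = 27 = 2·13 + 1), so t ≡ 3·12 = 36 ≡ 10 (mod 13).
    Then x = 1839 + 1881·10 = 20649, valid modulo lcm(1881, 13) = 24453: x ≡ 20649 (mod 24453).
Verify against each original: 20649 mod 11 = 2, 20649 mod 9 = 3, 20649 mod 19 = 15, 20649 mod 13 = 5.

x ≡ 20649 (mod 24453).


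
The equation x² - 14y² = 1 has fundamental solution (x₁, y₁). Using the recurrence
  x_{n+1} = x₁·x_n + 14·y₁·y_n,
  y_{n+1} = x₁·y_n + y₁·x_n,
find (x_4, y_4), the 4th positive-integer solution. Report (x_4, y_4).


Step 1: Find the fundamental solution (x₁, y₁) of x² - 14y² = 1.
  Expand √14 as a continued fraction. a₀ = ⌊√14⌋ = 3; iterate m_{k+1} = d_k·a_k − m_k, d_{k+1} = (14 − m_{k+1}²)/d_k, a_{k+1} = ⌊(a₀ + m_{k+1})/d_{k+1}⌋ (starting m₀ = 0, d₀ = 1), with convergents p_k = a_k·p_{k-1} + p_{k-2}, q_k = a_k·q_{k-1} + q_{k-2} (p₋₁ = 1, q₋₁ = 0):
  k = 0: a₀ = 3; p₀/q₀ = 3/1; p₀² − 14·q₀² = 9 − 14 = -5.
  k = 1: m = 3, d = 5, a = ⌊(3 + 3)/5⌋ = 1; p/q = (1·3 + 1)/(1·1 + 0) = 4/1; p² − 14·q² = 16 − 14 = 2.
  k = 2: m = 2, d = 2, a = ⌊(3 + 2)/2⌋ = 2; p/q = (2·4 + 3)/(2·1 + 1) = 11/3; p² − 14·q² = 121 − 126 = -5.
  k = 3: m = 2, d = 5, a = ⌊(3 + 2)/5⌋ = 1; p/q = (1·11 + 4)/(1·3 + 1) = 15/4; p² − 14·q² = 225 − 224 = 1.
  The first convergent with p² − 14·q² = 1 gives the fundamental solution (x₁, y₁) = (15, 4).
Step 2: Apply the recurrence (x_{n+1}, y_{n+1}) = (x₁x_n + 14y₁y_n, x₁y_n + y₁x_n) repeatedly.
  From (x_1, y_1) = (15, 4): x_2 = 15·15 + 14·4·4 = 449; y_2 = 15·4 + 4·15 = 120.
  From (x_2, y_2) = (449, 120): x_3 = 15·449 + 14·4·120 = 13455; y_3 = 15·120 + 4·449 = 3596.
  From (x_3, y_3) = (13455, 3596): x_4 = 15·13455 + 14·4·3596 = 403201; y_4 = 15·3596 + 4·13455 = 107760.
Step 3: Verify x_4² - 14·y_4² = 162571046401 - 162571046400 = 1 (should be 1). ✓

(x_1, y_1) = (15, 4); (x_4, y_4) = (403201, 107760).


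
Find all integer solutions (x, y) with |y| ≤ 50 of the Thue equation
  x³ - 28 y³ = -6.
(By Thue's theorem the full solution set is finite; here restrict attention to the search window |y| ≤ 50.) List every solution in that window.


The equation is x³ - 28y³ = -6. For fixed y, x³ = 28·y³ − 6, so a solution requires the RHS to be a perfect cube.
Strategy: iterate y from -50 to 50, compute RHS = 28·y³ − 6, and check whether it is a (positive or negative) perfect cube.
Check small values of y:
  y = 0: RHS = -6 is not a perfect cube.
  y = 1: RHS = 22 is not a perfect cube.
  y = -1: RHS = -34 is not a perfect cube.
  y = 2: RHS = 218 is not a perfect cube.
  y = -2: RHS = -230 is not a perfect cube.
  y = 3: RHS = 750 is not a perfect cube.
  y = -3: RHS = -762 is not a perfect cube.
Continuing the search up to |y| = 50 finds no solutions either.
No (x, y) in the scanned range satisfies the equation.

No integer solutions with |y| ≤ 50.


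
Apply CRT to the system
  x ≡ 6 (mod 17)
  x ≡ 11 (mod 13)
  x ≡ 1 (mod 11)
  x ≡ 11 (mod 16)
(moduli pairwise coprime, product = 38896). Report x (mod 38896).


Product of moduli M = 17 · 13 · 11 · 16 = 38896.
Merge one congruence at a time:
  Start: x ≡ 6 (mod 17).
  Combine with x ≡ 11 (mod 13); new modulus lcm = 221.
    Write x = 6 + 17·t and substitute into x ≡ 11 (mod 13): 17·t ≡ 11 − 6 = 5 (mod 13).
    Reduce coefficients mod 13: 4·t ≡ 5 (mod 13).
    The inverse of 4 mod 13 is 10 (since 4·10 = 40 = 3·13 + 1), so t ≡ 10·5 = 50 ≡ 11 (mod 13).
    Then x = 6 + 17·11 = 193, valid modulo lcm(17, 13) = 221: x ≡ 193 (mod 221).
  Combine with x ≡ 1 (mod 11); new modulus lcm = 2431.
    Write x = 193 + 221·t and substitute into x ≡ 1 (mod 11): 221·t ≡ 1 − 193 = -192 (mod 11).
    Reduce coefficients mod 11: 1·t ≡ 6 (mod 11).
    So t ≡ 6 (mod 11).
    Then x = 193 + 221·6 = 1519, valid modulo lcm(221, 11) = 2431: x ≡ 1519 (mod 2431).
  Combine with x ≡ 11 (mod 16); new modulus lcm = 38896.
    Write x = 1519 + 2431·t and substitute into x ≡ 11 (mod 16): 2431·t ≡ 11 − 1519 = -1508 (mod 16).
    Reduce coefficients mod 16: 15·t ≡ 12 (mod 16).
    The inverse of 15 mod 16 is 15 (since 15·15 = 225 = 14·16 + 1), so t ≡ 15·12 = 180 ≡ 4 (mod 16).
    Then x = 1519 + 2431·4 = 11243, valid modulo lcm(2431, 16) = 38896: x ≡ 11243 (mod 38896).
Verify against each original: 11243 mod 17 = 6, 11243 mod 13 = 11, 11243 mod 11 = 1, 11243 mod 16 = 11.

x ≡ 11243 (mod 38896).


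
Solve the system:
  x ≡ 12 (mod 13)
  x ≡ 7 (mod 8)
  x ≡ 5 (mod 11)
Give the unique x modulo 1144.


Moduli 13, 8, 11 are pairwise coprime; by CRT there is a unique solution modulo M = 13 · 8 · 11 = 1144.
Solve pairwise, accumulating the modulus:
  Start with x ≡ 12 (mod 13).
  Combine with x ≡ 7 (mod 8): since gcd(13, 8) = 1, we get a unique residue mod 104.
    Write x = 12 + 13·t and substitute into x ≡ 7 (mod 8): 13·t ≡ 7 − 12 = -5 (mod 8).
    Reduce coefficients mod 8: 5·t ≡ 3 (mod 8).
    The inverse of 5 mod 8 is 5 (since 5·5 = 25 = 3·8 + 1), so t ≡ 5·3 = 15 ≡ 7 (mod 8).
    Then x = 12 + 13·7 = 103, valid modulo lcm(13, 8) = 104: x ≡ 103 (mod 104).
  Combine with x ≡ 5 (mod 11): since gcd(104, 11) = 1, we get a unique residue mod 1144.
    Write x = 103 + 104·t and substitute into x ≡ 5 (mod 11): 104·t ≡ 5 − 103 = -98 (mod 11).
    Reduce coefficients mod 11: 5·t ≡ 1 (mod 11).
    The inverse of 5 mod 11 is 9 (since 5·9 = 45 = 4·11 + 1), so t ≡ 9·1 = 9 ≡ 9 (mod 11).
    Then x = 103 + 104·9 = 1039, valid modulo lcm(104, 11) = 1144: x ≡ 1039 (mod 1144).
Verify: 1039 mod 13 = 12 ✓, 1039 mod 8 = 7 ✓, 1039 mod 11 = 5 ✓.

x ≡ 1039 (mod 1144).


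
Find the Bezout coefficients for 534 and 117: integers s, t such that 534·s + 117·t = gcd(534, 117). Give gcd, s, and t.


Euclidean algorithm on (534, 117) — divide until remainder is 0:
  534 = 4 · 117 + 66
  117 = 1 · 66 + 51
  66 = 1 · 51 + 15
  51 = 3 · 15 + 6
  15 = 2 · 6 + 3
  6 = 2 · 3 + 0
gcd(534, 117) = 3.
Track Bezout coefficients alongside the remainders: start with r₀ = 534 = a·1 + b·0 (s = 1, t = 0) and r₁ = 117 = a·0 + b·1 (s = 0, t = 1); each new remainder r_{k+1} = r_{k-1} − q_k·r_k inherits s_{k+1} = s_{k-1} − q_k·s_k, t_{k+1} = t_{k-1} − q_k·t_k, so r_k = a·s_k + b·t_k at every step:
  q = 4: r = 66, s = 1 − 4·0 = 1, t = 0 − 4·1 = -4  (check: 534·1 + 117·(-4) = 66)
  q = 1: r = 51, s = 0 − 1·1 = -1, t = 1 − 1·(-4) = 5  (check: 534·(-1) + 117·5 = 51)
  q = 1: r = 15, s = 1 − 1·(-1) = 2, t = -4 − 1·5 = -9  (check: 534·2 + 117·(-9) = 15)
  q = 3: r = 6, s = -1 − 3·2 = -7, t = 5 − 3·(-9) = 32  (check: 534·(-7) + 117·32 = 6)
  q = 2: r = 3, s = 2 − 2·(-7) = 16, t = -9 − 2·32 = -73  (check: 534·16 + 117·(-73) = 3)
The row with r = 3 (the gcd) gives the Bezout coefficients s = 16, t = -73.
Result: 534 · (16) + 117 · (-73) = 3.

gcd(534, 117) = 3; s = 16, t = -73 (check: 534·16 + 117·(-73) = 3).


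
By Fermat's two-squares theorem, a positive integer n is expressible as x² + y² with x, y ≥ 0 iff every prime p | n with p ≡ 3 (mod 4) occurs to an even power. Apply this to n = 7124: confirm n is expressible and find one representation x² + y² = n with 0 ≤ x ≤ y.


Step 1: Factor n = 7124 = 2^2 · 13 · 137.
Step 2: Check the mod-4 condition on each prime factor: 2 = 2 (special); 13 ≡ 1 (mod 4), exponent 1; 137 ≡ 1 (mod 4), exponent 1.
All primes ≡ 3 (mod 4) appear to even exponent (or don't appear), so by the two-squares theorem n IS expressible as a sum of two squares.
Step 3: Build a representation. Group n = k² · m with k = 2 and m = 13 · 137 = 1781 (a product of primes ≡ 1 (mod 4)); a representation of m scales to one of n via (k·x)² + (k·y)² = k²(x² + y²). Each prime p ≡ 1 (mod 4) is itself a sum of two squares; find a² by testing p − a² for a perfect square:
  13: 13 − 1² = 12, 13 − 2² = 9 = 3² ⇒ 13 = 2² + 3².
  137: 137 − 1² = 136, 137 − 2² = 133, 137 − 3² = 128, 137 − 4² = 121 = 11² ⇒ 137 = 4² + 11².
  Combine using the Brahmagupta–Fibonacci identity (a² + b²)(c² + d²) = (ac − bd)² + (ad + bc)² = (ac + bd)² + (ad − bc)²:
  13 · 137 = 1781: from (2² + 3²)(4² + 11²), take (2·4 − 3·11, 2·11 + 3·4) = (8 − 33, 22 + 12) = (-25, 34); dropping signs (only squares matter) gives (25, 34); check 25² + 34² = 625 + 1156 = 1781 ✓.
  Scale by k = 2: (2·25, 2·34) = (50, 68).
Step 4: Order so x ≤ y and verify: 50² + 68² = 2500 + 4624 = 7124 = n. ✓

n = 7124 = 50² + 68² (one valid representation with x ≤ y).


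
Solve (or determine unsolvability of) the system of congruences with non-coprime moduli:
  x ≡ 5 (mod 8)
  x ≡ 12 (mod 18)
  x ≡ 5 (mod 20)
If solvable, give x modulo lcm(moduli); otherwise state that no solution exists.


Moduli 8, 18, 20 are not pairwise coprime, so CRT works modulo lcm(m_i) when all pairwise compatibility conditions hold.
Pairwise compatibility: gcd(m_i, m_j) must divide a_i - a_j for every pair.
Merge one congruence at a time:
  Start: x ≡ 5 (mod 8).
  Combine with x ≡ 12 (mod 18): gcd(8, 18) = 2, and 12 - 5 = 7 is NOT divisible by 2.
    ⇒ system is inconsistent (no integer solution).

No solution (the system is inconsistent).


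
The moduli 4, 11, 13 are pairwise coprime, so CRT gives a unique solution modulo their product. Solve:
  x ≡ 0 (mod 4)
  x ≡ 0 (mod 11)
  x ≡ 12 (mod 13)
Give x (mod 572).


Moduli 4, 11, 13 are pairwise coprime; by CRT there is a unique solution modulo M = 4 · 11 · 13 = 572.
Solve pairwise, accumulating the modulus:
  Start with x ≡ 0 (mod 4).
  Combine with x ≡ 0 (mod 11): since gcd(4, 11) = 1, we get a unique residue mod 44.
    Write x = 0 + 4·t and substitute into x ≡ 0 (mod 11): 4·t ≡ 0 − 0 = 0 (mod 11).
    The inverse of 4 mod 11 is 3 (since 4·3 = 12 = 1·11 + 1), so t ≡ 3·0 = 0 ≡ 0 (mod 11).
    Then x = 0 + 4·0 = 0, valid modulo lcm(4, 11) = 44: x ≡ 0 (mod 44).
  Combine with x ≡ 12 (mod 13): since gcd(44, 13) = 1, we get a unique residue mod 572.
    Write x = 0 + 44·t and substitute into x ≡ 12 (mod 13): 44·t ≡ 12 − 0 = 12 (mod 13).
    Reduce coefficients mod 13: 5·t ≡ 12 (mod 13).
    The inverse of 5 mod 13 is 8 (since 5·8 = 40 = 3·13 + 1), so t ≡ 8·12 = 96 ≡ 5 (mod 13).
    Then x = 0 + 44·5 = 220, valid modulo lcm(44, 13) = 572: x ≡ 220 (mod 572).
Verify: 220 mod 4 = 0 ✓, 220 mod 11 = 0 ✓, 220 mod 13 = 12 ✓.

x ≡ 220 (mod 572).


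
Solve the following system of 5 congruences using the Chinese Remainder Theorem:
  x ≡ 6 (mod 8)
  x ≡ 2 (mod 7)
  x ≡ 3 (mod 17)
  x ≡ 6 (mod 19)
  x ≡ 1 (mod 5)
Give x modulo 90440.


Product of moduli M = 8 · 7 · 17 · 19 · 5 = 90440.
Merge one congruence at a time:
  Start: x ≡ 6 (mod 8).
  Combine with x ≡ 2 (mod 7); new modulus lcm = 56.
    Write x = 6 + 8·t and substitute into x ≡ 2 (mod 7): 8·t ≡ 2 − 6 = -4 (mod 7).
    Reduce coefficients mod 7: 1·t ≡ 3 (mod 7).
    So t ≡ 3 (mod 7).
    Then x = 6 + 8·3 = 30, valid modulo lcm(8, 7) = 56: x ≡ 30 (mod 56).
  Combine with x ≡ 3 (mod 17); new modulus lcm = 952.
    Write x = 30 + 56·t and substitute into x ≡ 3 (mod 17): 56·t ≡ 3 − 30 = -27 (mod 17).
    Reduce coefficients mod 17: 5·t ≡ 7 (mod 17).
    The inverse of 5 mod 17 is 7 (since 5·7 = 35 = 2·17 + 1), so t ≡ 7·7 = 49 ≡ 15 (mod 17).
    Then x = 30 + 56·15 = 870, valid modulo lcm(56, 17) = 952: x ≡ 870 (mod 952).
  Combine with x ≡ 6 (mod 19); new modulus lcm = 18088.
    Write x = 870 + 952·t and substitute into x ≡ 6 (mod 19): 952·t ≡ 6 − 870 = -864 (mod 19).
    Reduce coefficients mod 19: 2·t ≡ 10 (mod 19).
    The inverse of 2 mod 19 is 10 (since 2·10 = 20 = 1·19 + 1), so t ≡ 10·10 = 100 ≡ 5 (mod 19).
    Then x = 870 + 952·5 = 5630, valid modulo lcm(952, 19) = 18088: x ≡ 5630 (mod 18088).
  Combine with x ≡ 1 (mod 5); new modulus lcm = 90440.
    Write x = 5630 + 18088·t and substitute into x ≡ 1 (mod 5): 18088·t ≡ 1 − 5630 = -5629 (mod 5).
    Reduce coefficients mod 5: 3·t ≡ 1 (mod 5).
    The inverse of 3 mod 5 is 2 (since 3·2 = 6 = 1·5 + 1), so t ≡ 2·1 = 2 ≡ 2 (mod 5).
    Then x = 5630 + 18088·2 = 41806, valid modulo lcm(18088, 5) = 90440: x ≡ 41806 (mod 90440).
Verify against each original: 41806 mod 8 = 6, 41806 mod 7 = 2, 41806 mod 17 = 3, 41806 mod 19 = 6, 41806 mod 5 = 1.

x ≡ 41806 (mod 90440).


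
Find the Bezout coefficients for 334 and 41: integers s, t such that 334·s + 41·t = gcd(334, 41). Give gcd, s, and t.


Euclidean algorithm on (334, 41) — divide until remainder is 0:
  334 = 8 · 41 + 6
  41 = 6 · 6 + 5
  6 = 1 · 5 + 1
  5 = 5 · 1 + 0
gcd(334, 41) = 1.
Track Bezout coefficients alongside the remainders: start with r₀ = 334 = a·1 + b·0 (s = 1, t = 0) and r₁ = 41 = a·0 + b·1 (s = 0, t = 1); each new remainder r_{k+1} = r_{k-1} − q_k·r_k inherits s_{k+1} = s_{k-1} − q_k·s_k, t_{k+1} = t_{k-1} − q_k·t_k, so r_k = a·s_k + b·t_k at every step:
  q = 8: r = 6, s = 1 − 8·0 = 1, t = 0 − 8·1 = -8  (check: 334·1 + 41·(-8) = 6)
  q = 6: r = 5, s = 0 − 6·1 = -6, t = 1 − 6·(-8) = 49  (check: 334·(-6) + 41·49 = 5)
  q = 1: r = 1, s = 1 − 1·(-6) = 7, t = -8 − 1·49 = -57  (check: 334·7 + 41·(-57) = 1)
The row with r = 1 (the gcd) gives the Bezout coefficients s = 7, t = -57.
Result: 334 · (7) + 41 · (-57) = 1.

gcd(334, 41) = 1; s = 7, t = -57 (check: 334·7 + 41·(-57) = 1).


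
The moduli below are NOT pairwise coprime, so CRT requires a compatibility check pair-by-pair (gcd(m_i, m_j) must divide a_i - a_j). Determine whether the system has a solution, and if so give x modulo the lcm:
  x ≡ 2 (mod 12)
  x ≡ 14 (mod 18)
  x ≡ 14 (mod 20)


Moduli 12, 18, 20 are not pairwise coprime, so CRT works modulo lcm(m_i) when all pairwise compatibility conditions hold.
Pairwise compatibility: gcd(m_i, m_j) must divide a_i - a_j for every pair.
Merge one congruence at a time:
  Start: x ≡ 2 (mod 12).
  Combine with x ≡ 14 (mod 18): gcd(12, 18) = 6; 14 - 2 = 12, which IS divisible by 6, so compatible.
    Write x = 2 + 12·t and substitute into x ≡ 14 (mod 18): 12·t ≡ 14 − 2 = 12 (mod 18).
    Divide the congruence (and modulus) by g = 6: 2·t ≡ 2 (mod 3).
    The inverse of 2 mod 3 is 2 (since 2·2 = 4 = 1·3 + 1), so t ≡ 2·2 = 4 ≡ 1 (mod 3).
    Then x = 2 + 12·1 = 14, valid modulo lcm(12, 18) = 36: x ≡ 14 (mod 36).
  Combine with x ≡ 14 (mod 20): gcd(36, 20) = 4; 14 - 14 = 0, which IS divisible by 4, so compatible.
    Write x = 14 + 36·t and substitute into x ≡ 14 (mod 20): 36·t ≡ 14 − 14 = 0 (mod 20).
    Divide the congruence (and modulus) by g = 4: 9·t ≡ 0 (mod 5).
    Reduce coefficients mod 5: 4·t ≡ 0 (mod 5).
    The inverse of 4 mod 5 is 4 (since 4·4 = 16 = 3·5 + 1), so t ≡ 4·0 = 0 ≡ 0 (mod 5).
    Then x = 14 + 36·0 = 14, valid modulo lcm(36, 20) = 180: x ≡ 14 (mod 180).
Verify: 14 mod 12 = 2, 14 mod 18 = 14, 14 mod 20 = 14.

x ≡ 14 (mod 180).


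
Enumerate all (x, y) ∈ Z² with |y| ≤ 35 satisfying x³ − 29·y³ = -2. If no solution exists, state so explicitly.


The equation is x³ - 29y³ = -2. For fixed y, x³ = 29·y³ − 2, so a solution requires the RHS to be a perfect cube.
Strategy: iterate y from -35 to 35, compute RHS = 29·y³ − 2, and check whether it is a (positive or negative) perfect cube.
Check small values of y:
  y = 0: RHS = -2 is not a perfect cube.
  y = 1: RHS = 27 = (3)³ ⇒ x = 3 works.
  y = -1: RHS = -31 is not a perfect cube.
  y = 2: RHS = 230 is not a perfect cube.
  y = -2: RHS = -234 is not a perfect cube.
  y = 3: RHS = 781 is not a perfect cube.
  y = -3: RHS = -785 is not a perfect cube.
Continuing the search up to |y| = 35 finds no further solutions beyond those listed.
Collected solutions: (3, 1).

Solutions (with |y| ≤ 35): (3, 1).


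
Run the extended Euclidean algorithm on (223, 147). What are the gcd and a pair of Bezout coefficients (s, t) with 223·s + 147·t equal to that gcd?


Euclidean algorithm on (223, 147) — divide until remainder is 0:
  223 = 1 · 147 + 76
  147 = 1 · 76 + 71
  76 = 1 · 71 + 5
  71 = 14 · 5 + 1
  5 = 5 · 1 + 0
gcd(223, 147) = 1.
Track Bezout coefficients alongside the remainders: start with r₀ = 223 = a·1 + b·0 (s = 1, t = 0) and r₁ = 147 = a·0 + b·1 (s = 0, t = 1); each new remainder r_{k+1} = r_{k-1} − q_k·r_k inherits s_{k+1} = s_{k-1} − q_k·s_k, t_{k+1} = t_{k-1} − q_k·t_k, so r_k = a·s_k + b·t_k at every step:
  q = 1: r = 76, s = 1 − 1·0 = 1, t = 0 − 1·1 = -1  (check: 223·1 + 147·(-1) = 76)
  q = 1: r = 71, s = 0 − 1·1 = -1, t = 1 − 1·(-1) = 2  (check: 223·(-1) + 147·2 = 71)
  q = 1: r = 5, s = 1 − 1·(-1) = 2, t = -1 − 1·2 = -3  (check: 223·2 + 147·(-3) = 5)
  q = 14: r = 1, s = -1 − 14·2 = -29, t = 2 − 14·(-3) = 44  (check: 223·(-29) + 147·44 = 1)
The row with r = 1 (the gcd) gives the Bezout coefficients s = -29, t = 44.
Result: 223 · (-29) + 147 · (44) = 1.

gcd(223, 147) = 1; s = -29, t = 44 (check: 223·(-29) + 147·44 = 1).
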